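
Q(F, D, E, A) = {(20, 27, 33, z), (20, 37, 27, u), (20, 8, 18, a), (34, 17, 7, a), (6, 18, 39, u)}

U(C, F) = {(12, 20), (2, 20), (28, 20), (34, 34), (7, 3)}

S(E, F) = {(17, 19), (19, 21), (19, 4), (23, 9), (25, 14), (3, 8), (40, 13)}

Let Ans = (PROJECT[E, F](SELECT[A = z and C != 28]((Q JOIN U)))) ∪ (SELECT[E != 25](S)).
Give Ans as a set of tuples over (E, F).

Natural join on F: {(20, 27, 33, z, 12), (20, 27, 33, z, 2), (20, 27, 33, z, 28), (20, 37, 27, u, 12), (20, 37, 27, u, 2), (20, 37, 27, u, 28), (20, 8, 18, a, 12), (20, 8, 18, a, 2), (20, 8, 18, a, 28), (34, 17, 7, a, 34)}
Selection A = z and C != 28: {(20, 27, 33, z, 12), (20, 27, 33, z, 2)}
π[E, F]: project onto (E, F) (1 duplicate(s) eliminated) → {(33, 20)}
Selection E != 25: {(17, 19), (19, 21), (19, 4), (23, 9), (3, 8), (40, 13)}
Set union of the two operands is {(17, 19), (19, 21), (19, 4), (23, 9), (3, 8), (33, 20), (40, 13)}.

{(17, 19), (19, 21), (19, 4), (23, 9), (3, 8), (33, 20), (40, 13)}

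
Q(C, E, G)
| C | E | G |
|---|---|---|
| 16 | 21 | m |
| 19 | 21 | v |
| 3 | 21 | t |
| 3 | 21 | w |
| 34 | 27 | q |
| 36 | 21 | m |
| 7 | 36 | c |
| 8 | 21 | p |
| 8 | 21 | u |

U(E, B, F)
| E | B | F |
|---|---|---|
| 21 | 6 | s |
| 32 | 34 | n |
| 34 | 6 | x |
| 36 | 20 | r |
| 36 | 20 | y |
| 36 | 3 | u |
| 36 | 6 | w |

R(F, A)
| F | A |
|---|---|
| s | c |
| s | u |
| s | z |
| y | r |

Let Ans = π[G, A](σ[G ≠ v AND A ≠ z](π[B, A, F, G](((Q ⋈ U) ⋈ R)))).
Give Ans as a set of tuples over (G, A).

{(c, r), (m, c), (m, u), (p, c), (p, u), (t, c), (t, u), (u, c), (u, u), (w, c), (w, u)}

Joining Q and U on E yields {(16, 21, m, 6, s), (19, 21, v, 6, s), (3, 21, t, 6, s), (3, 21, w, 6, s), (36, 21, m, 6, s), (7, 36, c, 20, r), (7, 36, c, 20, y), (7, 36, c, 3, u), (7, 36, c, 6, w), (8, 21, p, 6, s), (8, 21, u, 6, s)}.
Joining (Q ⋈ U) and R on F yields {(16, 21, m, 6, s, c), (16, 21, m, 6, s, u), (16, 21, m, 6, s, z), (19, 21, v, 6, s, c), (19, 21, v, 6, s, u), (19, 21, v, 6, s, z), (3, 21, t, 6, s, c), (3, 21, t, 6, s, u), (3, 21, t, 6, s, z), (3, 21, w, 6, s, c), (3, 21, w, 6, s, u), (3, 21, w, 6, s, z), (36, 21, m, 6, s, c), (36, 21, m, 6, s, u), (36, 21, m, 6, s, z), (7, 36, c, 20, y, r), (8, 21, p, 6, s, c), (8, 21, p, 6, s, u), (8, 21, p, 6, s, z), (8, 21, u, 6, s, c), (8, 21, u, 6, s, u), (8, 21, u, 6, s, z)}.
Projecting to B, A, F, G (3 duplicate(s) eliminated): {(20, r, y, c), (6, c, s, m), (6, c, s, p), (6, c, s, t), (6, c, s, u), (6, c, s, v), (6, c, s, w), (6, u, s, m), (6, u, s, p), (6, u, s, t), (6, u, s, u), (6, u, s, v), (6, u, s, w), (6, z, s, m), (6, z, s, p), (6, z, s, t), (6, z, s, u), (6, z, s, v), (6, z, s, w)}
Filtering on G ≠ v AND A ≠ z leaves {(20, r, y, c), (6, c, s, m), (6, c, s, p), (6, c, s, t), (6, c, s, u), (6, c, s, w), (6, u, s, m), (6, u, s, p), (6, u, s, t), (6, u, s, u), (6, u, s, w)}.
Projecting to G, A: {(c, r), (m, c), (m, u), (p, c), (p, u), (t, c), (t, u), (u, c), (u, u), (w, c), (w, u)}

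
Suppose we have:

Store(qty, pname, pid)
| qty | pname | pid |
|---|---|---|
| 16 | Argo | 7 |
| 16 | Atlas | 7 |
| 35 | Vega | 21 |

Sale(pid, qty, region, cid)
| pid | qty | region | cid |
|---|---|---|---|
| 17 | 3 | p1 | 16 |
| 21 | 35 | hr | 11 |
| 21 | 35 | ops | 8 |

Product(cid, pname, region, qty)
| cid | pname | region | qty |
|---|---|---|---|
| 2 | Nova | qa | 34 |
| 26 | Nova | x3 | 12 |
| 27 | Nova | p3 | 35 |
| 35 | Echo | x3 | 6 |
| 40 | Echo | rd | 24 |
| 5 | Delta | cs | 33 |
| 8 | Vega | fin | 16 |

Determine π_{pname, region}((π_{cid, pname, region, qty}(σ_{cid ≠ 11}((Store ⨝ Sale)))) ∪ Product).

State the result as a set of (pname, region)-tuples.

Store ⋈ Sale (natural join on qty, pid): {(35, Vega, 21, hr, 11), (35, Vega, 21, ops, 8)}
Filtering on cid ≠ 11 leaves {(35, Vega, 21, ops, 8)}.
π[cid, pname, region, qty]: project onto (cid, pname, region, qty) → {(8, Vega, ops, 35)}
Taking the union: {(2, Nova, qa, 34), (26, Nova, x3, 12), (27, Nova, p3, 35), (35, Echo, x3, 6), (40, Echo, rd, 24), (5, Delta, cs, 33), (8, Vega, fin, 16), (8, Vega, ops, 35)}
π[pname, region]: project onto (pname, region) → {(Delta, cs), (Echo, rd), (Echo, x3), (Nova, p3), (Nova, qa), (Nova, x3), (Vega, fin), (Vega, ops)}

{(Delta, cs), (Echo, rd), (Echo, x3), (Nova, p3), (Nova, qa), (Nova, x3), (Vega, fin), (Vega, ops)}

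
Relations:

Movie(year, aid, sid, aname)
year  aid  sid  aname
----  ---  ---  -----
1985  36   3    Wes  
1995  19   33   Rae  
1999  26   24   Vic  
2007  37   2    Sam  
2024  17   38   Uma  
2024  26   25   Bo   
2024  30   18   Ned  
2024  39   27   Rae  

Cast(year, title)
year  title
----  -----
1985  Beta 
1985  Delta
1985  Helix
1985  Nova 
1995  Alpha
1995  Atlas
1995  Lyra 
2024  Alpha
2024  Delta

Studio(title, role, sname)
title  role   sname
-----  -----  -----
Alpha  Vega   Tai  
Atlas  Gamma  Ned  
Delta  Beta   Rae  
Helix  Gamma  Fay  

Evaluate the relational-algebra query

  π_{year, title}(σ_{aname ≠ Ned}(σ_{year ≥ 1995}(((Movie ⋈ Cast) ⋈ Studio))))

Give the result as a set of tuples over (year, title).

{(1995, Alpha), (1995, Atlas), (2024, Alpha), (2024, Delta)}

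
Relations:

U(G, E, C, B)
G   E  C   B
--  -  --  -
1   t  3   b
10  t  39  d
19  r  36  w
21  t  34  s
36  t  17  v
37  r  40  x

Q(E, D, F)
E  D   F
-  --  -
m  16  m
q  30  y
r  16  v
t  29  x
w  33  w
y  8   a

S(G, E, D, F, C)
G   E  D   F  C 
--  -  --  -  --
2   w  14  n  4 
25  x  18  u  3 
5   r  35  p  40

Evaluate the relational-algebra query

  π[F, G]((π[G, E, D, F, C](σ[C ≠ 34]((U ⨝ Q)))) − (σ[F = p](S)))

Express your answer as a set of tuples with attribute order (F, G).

Joining U and Q on E yields {(1, t, 3, b, 29, x), (10, t, 39, d, 29, x), (19, r, 36, w, 16, v), (21, t, 34, s, 29, x), (36, t, 17, v, 29, x), (37, r, 40, x, 16, v)}.
Filtering on C ≠ 34 leaves {(1, t, 3, b, 29, x), (10, t, 39, d, 29, x), (19, r, 36, w, 16, v), (36, t, 17, v, 29, x), (37, r, 40, x, 16, v)}.
Projecting to G, E, D, F, C: {(1, t, 29, x, 3), (10, t, 29, x, 39), (19, r, 16, v, 36), (36, t, 29, x, 17), (37, r, 16, v, 40)}
Filtering on F = p leaves {(5, r, 35, p, 40)}.
Set difference of the two operands is {(1, t, 29, x, 3), (10, t, 29, x, 39), (19, r, 16, v, 36), (36, t, 29, x, 17), (37, r, 16, v, 40)}.
Projecting to F, G: {(v, 19), (v, 37), (x, 1), (x, 10), (x, 36)}

{(v, 19), (v, 37), (x, 1), (x, 10), (x, 36)}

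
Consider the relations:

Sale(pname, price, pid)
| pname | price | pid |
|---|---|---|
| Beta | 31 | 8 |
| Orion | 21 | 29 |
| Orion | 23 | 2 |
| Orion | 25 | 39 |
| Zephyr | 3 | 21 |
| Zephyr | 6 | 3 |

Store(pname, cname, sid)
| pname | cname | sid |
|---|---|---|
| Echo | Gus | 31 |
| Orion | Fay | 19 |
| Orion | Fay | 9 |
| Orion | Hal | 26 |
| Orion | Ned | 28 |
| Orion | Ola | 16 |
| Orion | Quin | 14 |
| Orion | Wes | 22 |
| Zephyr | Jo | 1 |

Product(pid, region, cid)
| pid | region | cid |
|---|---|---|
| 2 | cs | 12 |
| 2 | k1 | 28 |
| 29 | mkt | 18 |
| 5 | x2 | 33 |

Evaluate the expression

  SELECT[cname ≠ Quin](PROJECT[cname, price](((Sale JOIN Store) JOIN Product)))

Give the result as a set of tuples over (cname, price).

Natural join on pname: {(Orion, 21, 29, Fay, 19), (Orion, 21, 29, Fay, 9), (Orion, 21, 29, Hal, 26), (Orion, 21, 29, Ned, 28), (Orion, 21, 29, Ola, 16), (Orion, 21, 29, Quin, 14), (Orion, 21, 29, Wes, 22), (Orion, 23, 2, Fay, 19), (Orion, 23, 2, Fay, 9), (Orion, 23, 2, Hal, 26), (Orion, 23, 2, Ned, 28), (Orion, 23, 2, Ola, 16), (Orion, 23, 2, Quin, 14), (Orion, 23, 2, Wes, 22), (Orion, 25, 39, Fay, 19), (Orion, 25, 39, Fay, 9), (Orion, 25, 39, Hal, 26), (Orion, 25, 39, Ned, 28), (Orion, 25, 39, Ola, 16), (Orion, 25, 39, Quin, 14), (Orion, 25, 39, Wes, 22), (Zephyr, 3, 21, Jo, 1), (Zephyr, 6, 3, Jo, 1)}
Natural join on pid: {(Orion, 21, 29, Fay, 19, mkt, 18), (Orion, 21, 29, Fay, 9, mkt, 18), (Orion, 21, 29, Hal, 26, mkt, 18), (Orion, 21, 29, Ned, 28, mkt, 18), (Orion, 21, 29, Ola, 16, mkt, 18), (Orion, 21, 29, Quin, 14, mkt, 18), (Orion, 21, 29, Wes, 22, mkt, 18), (Orion, 23, 2, Fay, 19, cs, 12), (Orion, 23, 2, Fay, 19, k1, 28), (Orion, 23, 2, Fay, 9, cs, 12), (Orion, 23, 2, Fay, 9, k1, 28), (Orion, 23, 2, Hal, 26, cs, 12), (Orion, 23, 2, Hal, 26, k1, 28), (Orion, 23, 2, Ned, 28, cs, 12), (Orion, 23, 2, Ned, 28, k1, 28), (Orion, 23, 2, Ola, 16, cs, 12), (Orion, 23, 2, Ola, 16, k1, 28), (Orion, 23, 2, Quin, 14, cs, 12), (Orion, 23, 2, Quin, 14, k1, 28), (Orion, 23, 2, Wes, 22, cs, 12), (Orion, 23, 2, Wes, 22, k1, 28)}
Keep only column(s) cname, price (9 duplicate(s) eliminated): {(Fay, 21), (Fay, 23), (Hal, 21), (Hal, 23), (Ned, 21), (Ned, 23), (Ola, 21), (Ola, 23), (Quin, 21), (Quin, 23), (Wes, 21), (Wes, 23)}
Apply σ_{cname ≠ Quin}; surviving tuples: {(Fay, 21), (Fay, 23), (Hal, 21), (Hal, 23), (Ned, 21), (Ned, 23), (Ola, 21), (Ola, 23), (Wes, 21), (Wes, 23)}

{(Fay, 21), (Fay, 23), (Hal, 21), (Hal, 23), (Ned, 21), (Ned, 23), (Ola, 21), (Ola, 23), (Wes, 21), (Wes, 23)}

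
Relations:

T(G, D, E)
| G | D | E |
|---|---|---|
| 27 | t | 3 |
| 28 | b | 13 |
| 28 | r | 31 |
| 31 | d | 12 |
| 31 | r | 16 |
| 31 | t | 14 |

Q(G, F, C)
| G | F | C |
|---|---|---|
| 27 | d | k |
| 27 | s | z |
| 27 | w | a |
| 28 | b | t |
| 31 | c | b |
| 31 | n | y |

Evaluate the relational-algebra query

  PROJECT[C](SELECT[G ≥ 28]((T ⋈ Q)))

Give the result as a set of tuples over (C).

{b, t, y}

Natural join on G: {(27, t, 3, d, k), (27, t, 3, s, z), (27, t, 3, w, a), (28, b, 13, b, t), (28, r, 31, b, t), (31, d, 12, c, b), (31, d, 12, n, y), (31, r, 16, c, b), (31, r, 16, n, y), (31, t, 14, c, b), (31, t, 14, n, y)}
σ[G ≥ 28]: keep tuples satisfying G ≥ 28 → {(28, b, 13, b, t), (28, r, 31, b, t), (31, d, 12, c, b), (31, d, 12, n, y), (31, r, 16, c, b), (31, r, 16, n, y), (31, t, 14, c, b), (31, t, 14, n, y)}
Keep only column(s) C (5 duplicate(s) eliminated): {b, t, y}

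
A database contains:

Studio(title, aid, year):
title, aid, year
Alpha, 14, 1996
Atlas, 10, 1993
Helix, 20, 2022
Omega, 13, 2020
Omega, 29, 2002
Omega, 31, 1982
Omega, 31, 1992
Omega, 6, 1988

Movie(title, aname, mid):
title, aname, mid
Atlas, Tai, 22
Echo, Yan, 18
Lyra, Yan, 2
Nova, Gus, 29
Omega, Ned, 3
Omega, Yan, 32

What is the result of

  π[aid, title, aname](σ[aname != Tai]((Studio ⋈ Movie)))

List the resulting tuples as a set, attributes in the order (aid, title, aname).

Natural join on title: {(Atlas, 10, 1993, Tai, 22), (Omega, 13, 2020, Ned, 3), (Omega, 13, 2020, Yan, 32), (Omega, 29, 2002, Ned, 3), (Omega, 29, 2002, Yan, 32), (Omega, 31, 1982, Ned, 3), (Omega, 31, 1982, Yan, 32), (Omega, 31, 1992, Ned, 3), (Omega, 31, 1992, Yan, 32), (Omega, 6, 1988, Ned, 3), (Omega, 6, 1988, Yan, 32)}
σ[aname != Tai]: keep tuples satisfying aname != Tai → {(Omega, 13, 2020, Ned, 3), (Omega, 13, 2020, Yan, 32), (Omega, 29, 2002, Ned, 3), (Omega, 29, 2002, Yan, 32), (Omega, 31, 1982, Ned, 3), (Omega, 31, 1982, Yan, 32), (Omega, 31, 1992, Ned, 3), (Omega, 31, 1992, Yan, 32), (Omega, 6, 1988, Ned, 3), (Omega, 6, 1988, Yan, 32)}
π[aid, title, aname]: project onto (aid, title, aname) (2 duplicate(s) eliminated) → {(13, Omega, Ned), (13, Omega, Yan), (29, Omega, Ned), (29, Omega, Yan), (31, Omega, Ned), (31, Omega, Yan), (6, Omega, Ned), (6, Omega, Yan)}

{(13, Omega, Ned), (13, Omega, Yan), (29, Omega, Ned), (29, Omega, Yan), (31, Omega, Ned), (31, Omega, Yan), (6, Omega, Ned), (6, Omega, Yan)}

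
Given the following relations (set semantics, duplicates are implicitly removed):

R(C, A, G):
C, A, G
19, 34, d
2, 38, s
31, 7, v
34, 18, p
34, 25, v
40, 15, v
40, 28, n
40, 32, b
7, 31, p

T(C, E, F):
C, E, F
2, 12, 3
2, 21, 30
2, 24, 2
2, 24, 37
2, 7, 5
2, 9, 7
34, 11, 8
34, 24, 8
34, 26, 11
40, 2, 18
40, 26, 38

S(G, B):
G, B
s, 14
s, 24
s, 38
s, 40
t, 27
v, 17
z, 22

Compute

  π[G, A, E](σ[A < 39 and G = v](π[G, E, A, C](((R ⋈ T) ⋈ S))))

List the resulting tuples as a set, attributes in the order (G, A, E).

{(v, 15, 2), (v, 15, 26), (v, 25, 11), (v, 25, 24), (v, 25, 26)}

Joining R and T on C yields {(2, 38, s, 12, 3), (2, 38, s, 21, 30), (2, 38, s, 24, 2), (2, 38, s, 24, 37), (2, 38, s, 7, 5), (2, 38, s, 9, 7), (34, 18, p, 11, 8), (34, 18, p, 24, 8), (34, 18, p, 26, 11), (34, 25, v, 11, 8), (34, 25, v, 24, 8), (34, 25, v, 26, 11), (40, 15, v, 2, 18), (40, 15, v, 26, 38), (40, 28, n, 2, 18), (40, 28, n, 26, 38), (40, 32, b, 2, 18), (40, 32, b, 26, 38)}.
Joining (R ⋈ T) and S on G yields {(2, 38, s, 12, 3, 14), (2, 38, s, 12, 3, 24), (2, 38, s, 12, 3, 38), (2, 38, s, 12, 3, 40), (2, 38, s, 21, 30, 14), (2, 38, s, 21, 30, 24), (2, 38, s, 21, 30, 38), (2, 38, s, 21, 30, 40), (2, 38, s, 24, 2, 14), (2, 38, s, 24, 2, 24), (2, 38, s, 24, 2, 38), (2, 38, s, 24, 2, 40), (2, 38, s, 24, 37, 14), (2, 38, s, 24, 37, 24), (2, 38, s, 24, 37, 38), (2, 38, s, 24, 37, 40), (2, 38, s, 7, 5, 14), (2, 38, s, 7, 5, 24), (2, 38, s, 7, 5, 38), (2, 38, s, 7, 5, 40), (2, 38, s, 9, 7, 14), (2, 38, s, 9, 7, 24), (2, 38, s, 9, 7, 38), (2, 38, s, 9, 7, 40), (34, 25, v, 11, 8, 17), (34, 25, v, 24, 8, 17), (34, 25, v, 26, 11, 17), (40, 15, v, 2, 18, 17), (40, 15, v, 26, 38, 17)}.
Keep only column(s) G, E, A, C (19 duplicate(s) eliminated): {(s, 12, 38, 2), (s, 21, 38, 2), (s, 24, 38, 2), (s, 7, 38, 2), (s, 9, 38, 2), (v, 11, 25, 34), (v, 2, 15, 40), (v, 24, 25, 34), (v, 26, 15, 40), (v, 26, 25, 34)}
σ[A < 39 and G = v]: keep tuples satisfying A < 39 and G = v → {(v, 11, 25, 34), (v, 2, 15, 40), (v, 24, 25, 34), (v, 26, 15, 40), (v, 26, 25, 34)}
Keep only column(s) G, A, E: {(v, 15, 2), (v, 15, 26), (v, 25, 11), (v, 25, 24), (v, 25, 26)}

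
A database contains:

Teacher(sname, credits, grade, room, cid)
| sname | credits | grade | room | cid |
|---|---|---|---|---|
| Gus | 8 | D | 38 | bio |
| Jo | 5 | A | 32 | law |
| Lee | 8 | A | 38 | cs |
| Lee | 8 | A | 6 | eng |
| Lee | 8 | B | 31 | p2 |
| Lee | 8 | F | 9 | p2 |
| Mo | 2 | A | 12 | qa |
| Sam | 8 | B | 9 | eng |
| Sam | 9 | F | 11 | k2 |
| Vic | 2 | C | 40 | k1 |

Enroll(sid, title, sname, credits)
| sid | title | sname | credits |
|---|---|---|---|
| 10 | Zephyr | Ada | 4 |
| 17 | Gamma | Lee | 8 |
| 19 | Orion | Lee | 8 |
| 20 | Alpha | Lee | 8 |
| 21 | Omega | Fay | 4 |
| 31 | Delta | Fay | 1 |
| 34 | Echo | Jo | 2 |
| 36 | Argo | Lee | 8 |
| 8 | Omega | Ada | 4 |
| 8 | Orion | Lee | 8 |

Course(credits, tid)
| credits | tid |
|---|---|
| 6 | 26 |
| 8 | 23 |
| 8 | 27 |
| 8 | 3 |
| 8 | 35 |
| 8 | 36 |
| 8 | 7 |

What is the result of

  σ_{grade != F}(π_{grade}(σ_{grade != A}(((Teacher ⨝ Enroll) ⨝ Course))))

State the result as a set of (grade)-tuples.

{B}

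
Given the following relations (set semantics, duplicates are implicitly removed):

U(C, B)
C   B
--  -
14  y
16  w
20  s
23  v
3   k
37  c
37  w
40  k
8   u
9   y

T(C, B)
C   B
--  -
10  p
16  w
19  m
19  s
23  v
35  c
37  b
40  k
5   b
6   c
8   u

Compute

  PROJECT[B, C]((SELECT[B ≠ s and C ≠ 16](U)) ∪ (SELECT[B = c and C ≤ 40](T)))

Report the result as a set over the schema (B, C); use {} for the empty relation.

Filtering on B ≠ s and C ≠ 16 leaves {(14, y), (23, v), (3, k), (37, c), (37, w), (40, k), (8, u), (9, y)}.
Filtering on B = c and C ≤ 40 leaves {(35, c), (6, c)}.
Union: {(14, y), (23, v), (3, k), (37, c), (37, w), (40, k), (8, u), (9, y)} with {(35, c), (6, c)} → {(14, y), (23, v), (3, k), (35, c), (37, c), (37, w), (40, k), (6, c), (8, u), (9, y)}
π_{B, C} gives {(c, 35), (c, 37), (c, 6), (k, 3), (k, 40), (u, 8), (v, 23), (w, 37), (y, 14), (y, 9)}.

{(c, 35), (c, 37), (c, 6), (k, 3), (k, 40), (u, 8), (v, 23), (w, 37), (y, 14), (y, 9)}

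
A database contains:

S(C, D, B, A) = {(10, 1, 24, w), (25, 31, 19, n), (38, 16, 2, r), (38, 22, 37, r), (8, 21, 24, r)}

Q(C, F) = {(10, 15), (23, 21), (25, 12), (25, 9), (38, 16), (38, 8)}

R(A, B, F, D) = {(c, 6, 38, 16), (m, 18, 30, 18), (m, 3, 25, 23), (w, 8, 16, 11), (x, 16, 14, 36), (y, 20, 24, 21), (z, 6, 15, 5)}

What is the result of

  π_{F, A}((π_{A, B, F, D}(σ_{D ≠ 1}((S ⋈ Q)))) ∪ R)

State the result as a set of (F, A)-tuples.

S ⋈ Q (natural join on C): {(10, 1, 24, w, 15), (25, 31, 19, n, 12), (25, 31, 19, n, 9), (38, 16, 2, r, 16), (38, 16, 2, r, 8), (38, 22, 37, r, 16), (38, 22, 37, r, 8)}
Selection D ≠ 1: {(25, 31, 19, n, 12), (25, 31, 19, n, 9), (38, 16, 2, r, 16), (38, 16, 2, r, 8), (38, 22, 37, r, 16), (38, 22, 37, r, 8)}
π_{A, B, F, D} gives {(n, 19, 12, 31), (n, 19, 9, 31), (r, 2, 16, 16), (r, 2, 8, 16), (r, 37, 16, 22), (r, 37, 8, 22)}.
Union: {(n, 19, 12, 31), (n, 19, 9, 31), (r, 2, 16, 16), (r, 2, 8, 16), (r, 37, 16, 22), (r, 37, 8, 22)} with {(c, 6, 38, 16), (m, 18, 30, 18), (m, 3, 25, 23), (w, 8, 16, 11), (x, 16, 14, 36), (y, 20, 24, 21), (z, 6, 15, 5)} → {(c, 6, 38, 16), (m, 18, 30, 18), (m, 3, 25, 23), (n, 19, 12, 31), (n, 19, 9, 31), (r, 2, 16, 16), (r, 2, 8, 16), (r, 37, 16, 22), (r, 37, 8, 22), (w, 8, 16, 11), (x, 16, 14, 36), (y, 20, 24, 21), (z, 6, 15, 5)}
π_{F, A} gives {(12, n), (14, x), (15, z), (16, r), (16, w), (24, y), (25, m), (30, m), (38, c), (8, r), (9, n)} (2 duplicate(s) eliminated).

{(12, n), (14, x), (15, z), (16, r), (16, w), (24, y), (25, m), (30, m), (38, c), (8, r), (9, n)}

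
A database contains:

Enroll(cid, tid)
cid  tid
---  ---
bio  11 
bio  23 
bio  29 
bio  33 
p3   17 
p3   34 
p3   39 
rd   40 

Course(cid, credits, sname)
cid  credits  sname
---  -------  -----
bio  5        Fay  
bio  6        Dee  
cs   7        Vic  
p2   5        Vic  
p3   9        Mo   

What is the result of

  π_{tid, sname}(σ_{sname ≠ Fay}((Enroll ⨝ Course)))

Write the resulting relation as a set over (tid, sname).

Natural join on cid: {(bio, 11, 5, Fay), (bio, 11, 6, Dee), (bio, 23, 5, Fay), (bio, 23, 6, Dee), (bio, 29, 5, Fay), (bio, 29, 6, Dee), (bio, 33, 5, Fay), (bio, 33, 6, Dee), (p3, 17, 9, Mo), (p3, 34, 9, Mo), (p3, 39, 9, Mo)}
Filtering on sname ≠ Fay leaves {(bio, 11, 6, Dee), (bio, 23, 6, Dee), (bio, 29, 6, Dee), (bio, 33, 6, Dee), (p3, 17, 9, Mo), (p3, 34, 9, Mo), (p3, 39, 9, Mo)}.
π[tid, sname]: project onto (tid, sname) → {(11, Dee), (17, Mo), (23, Dee), (29, Dee), (33, Dee), (34, Mo), (39, Mo)}

{(11, Dee), (17, Mo), (23, Dee), (29, Dee), (33, Dee), (34, Mo), (39, Mo)}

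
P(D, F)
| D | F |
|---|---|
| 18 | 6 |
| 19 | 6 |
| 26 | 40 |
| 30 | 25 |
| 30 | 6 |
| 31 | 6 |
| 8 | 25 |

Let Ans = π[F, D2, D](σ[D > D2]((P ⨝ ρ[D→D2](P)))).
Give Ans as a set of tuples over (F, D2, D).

{(25, 8, 30), (6, 18, 19), (6, 18, 30), (6, 18, 31), (6, 19, 30), (6, 19, 31), (6, 30, 31)}

ρ[D→D2]: schema becomes (D2, F); tuples unchanged.
P ⋈ ρ[D→D2](P) (natural join on F): {(18, 6, 18), (18, 6, 19), (18, 6, 30), (18, 6, 31), (19, 6, 18), (19, 6, 19), (19, 6, 30), (19, 6, 31), (26, 40, 26), (30, 25, 30), (30, 25, 8), (30, 6, 18), (30, 6, 19), (30, 6, 30), (30, 6, 31), (31, 6, 18), (31, 6, 19), (31, 6, 30), (31, 6, 31), (8, 25, 30), (8, 25, 8)}
Selection D > D2: {(19, 6, 18), (30, 25, 8), (30, 6, 18), (30, 6, 19), (31, 6, 18), (31, 6, 19), (31, 6, 30)}
π[F, D2, D]: project onto (F, D2, D) → {(25, 8, 30), (6, 18, 19), (6, 18, 30), (6, 18, 31), (6, 19, 30), (6, 19, 31), (6, 30, 31)}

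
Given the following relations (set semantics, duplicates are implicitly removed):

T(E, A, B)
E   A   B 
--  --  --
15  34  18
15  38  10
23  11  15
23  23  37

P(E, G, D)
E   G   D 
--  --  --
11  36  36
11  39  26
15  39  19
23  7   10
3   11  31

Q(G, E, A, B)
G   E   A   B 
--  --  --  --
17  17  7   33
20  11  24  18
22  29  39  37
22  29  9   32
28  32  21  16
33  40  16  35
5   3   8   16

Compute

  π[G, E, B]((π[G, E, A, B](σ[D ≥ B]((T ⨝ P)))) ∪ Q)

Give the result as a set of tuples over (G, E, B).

{(17, 17, 33), (20, 11, 18), (22, 29, 32), (22, 29, 37), (28, 32, 16), (33, 40, 35), (39, 15, 10), (39, 15, 18), (5, 3, 16)}

Joining T and P on E yields {(15, 34, 18, 39, 19), (15, 38, 10, 39, 19), (23, 11, 15, 7, 10), (23, 23, 37, 7, 10)}.
σ[D ≥ B]: keep tuples satisfying D ≥ B → {(15, 34, 18, 39, 19), (15, 38, 10, 39, 19)}
π[G, E, A, B]: project onto (G, E, A, B) → {(39, 15, 34, 18), (39, 15, 38, 10)}
Set union of the two operands is {(17, 17, 7, 33), (20, 11, 24, 18), (22, 29, 39, 37), (22, 29, 9, 32), (28, 32, 21, 16), (33, 40, 16, 35), (39, 15, 34, 18), (39, 15, 38, 10), (5, 3, 8, 16)}.
π[G, E, B]: project onto (G, E, B) → {(17, 17, 33), (20, 11, 18), (22, 29, 32), (22, 29, 37), (28, 32, 16), (33, 40, 35), (39, 15, 10), (39, 15, 18), (5, 3, 16)}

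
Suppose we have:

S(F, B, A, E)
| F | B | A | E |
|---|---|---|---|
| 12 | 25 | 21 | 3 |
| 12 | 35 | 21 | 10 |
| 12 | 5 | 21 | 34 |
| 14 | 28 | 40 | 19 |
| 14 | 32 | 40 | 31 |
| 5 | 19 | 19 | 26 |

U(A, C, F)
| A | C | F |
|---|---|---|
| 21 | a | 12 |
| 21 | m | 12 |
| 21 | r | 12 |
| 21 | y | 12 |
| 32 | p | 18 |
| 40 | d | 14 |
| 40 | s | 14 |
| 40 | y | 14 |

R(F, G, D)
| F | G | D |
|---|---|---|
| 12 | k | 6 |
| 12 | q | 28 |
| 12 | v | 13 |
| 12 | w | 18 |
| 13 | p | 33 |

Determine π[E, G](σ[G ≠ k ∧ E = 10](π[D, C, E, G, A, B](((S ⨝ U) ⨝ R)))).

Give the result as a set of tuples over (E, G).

{(10, q), (10, v), (10, w)}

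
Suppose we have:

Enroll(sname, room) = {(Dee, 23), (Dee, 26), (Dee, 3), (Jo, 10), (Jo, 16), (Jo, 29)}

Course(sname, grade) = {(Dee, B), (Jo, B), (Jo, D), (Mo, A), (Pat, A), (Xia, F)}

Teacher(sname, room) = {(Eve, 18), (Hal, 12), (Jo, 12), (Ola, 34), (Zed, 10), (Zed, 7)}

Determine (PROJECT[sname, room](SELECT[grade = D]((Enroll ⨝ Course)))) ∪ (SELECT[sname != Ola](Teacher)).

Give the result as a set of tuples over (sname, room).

Natural join on sname: {(Dee, 23, B), (Dee, 26, B), (Dee, 3, B), (Jo, 10, B), (Jo, 10, D), (Jo, 16, B), (Jo, 16, D), (Jo, 29, B), (Jo, 29, D)}
σ[grade = D]: keep tuples satisfying grade = D → {(Jo, 10, D), (Jo, 16, D), (Jo, 29, D)}
π_{sname, room} gives {(Jo, 10), (Jo, 16), (Jo, 29)}.
σ[sname != Ola]: keep tuples satisfying sname != Ola → {(Eve, 18), (Hal, 12), (Jo, 12), (Zed, 10), (Zed, 7)}
Set union of the two operands is {(Eve, 18), (Hal, 12), (Jo, 10), (Jo, 12), (Jo, 16), (Jo, 29), (Zed, 10), (Zed, 7)}.

{(Eve, 18), (Hal, 12), (Jo, 10), (Jo, 12), (Jo, 16), (Jo, 29), (Zed, 10), (Zed, 7)}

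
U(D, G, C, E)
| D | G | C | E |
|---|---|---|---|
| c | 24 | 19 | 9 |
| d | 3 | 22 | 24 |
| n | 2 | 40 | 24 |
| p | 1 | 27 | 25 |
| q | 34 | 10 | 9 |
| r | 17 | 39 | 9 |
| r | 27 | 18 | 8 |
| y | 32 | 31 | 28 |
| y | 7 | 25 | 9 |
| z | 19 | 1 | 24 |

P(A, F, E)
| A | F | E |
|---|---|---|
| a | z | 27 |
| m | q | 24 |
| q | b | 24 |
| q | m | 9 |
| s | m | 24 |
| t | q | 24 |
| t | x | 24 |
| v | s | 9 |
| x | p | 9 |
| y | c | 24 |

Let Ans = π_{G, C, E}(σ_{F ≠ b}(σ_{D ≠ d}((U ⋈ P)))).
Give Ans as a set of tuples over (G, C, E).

Natural join on E: {(c, 24, 19, 9, q, m), (c, 24, 19, 9, v, s), (c, 24, 19, 9, x, p), (d, 3, 22, 24, m, q), (d, 3, 22, 24, q, b), (d, 3, 22, 24, s, m), (d, 3, 22, 24, t, q), (d, 3, 22, 24, t, x), (d, 3, 22, 24, y, c), (n, 2, 40, 24, m, q), (n, 2, 40, 24, q, b), (n, 2, 40, 24, s, m), (n, 2, 40, 24, t, q), (n, 2, 40, 24, t, x), (n, 2, 40, 24, y, c), (q, 34, 10, 9, q, m), (q, 34, 10, 9, v, s), (q, 34, 10, 9, x, p), (r, 17, 39, 9, q, m), (r, 17, 39, 9, v, s), (r, 17, 39, 9, x, p), (y, 7, 25, 9, q, m), (y, 7, 25, 9, v, s), (y, 7, 25, 9, x, p), (z, 19, 1, 24, m, q), (z, 19, 1, 24, q, b), (z, 19, 1, 24, s, m), (z, 19, 1, 24, t, q), (z, 19, 1, 24, t, x), (z, 19, 1, 24, y, c)}
Apply σ_{D ≠ d}; surviving tuples: {(c, 24, 19, 9, q, m), (c, 24, 19, 9, v, s), (c, 24, 19, 9, x, p), (n, 2, 40, 24, m, q), (n, 2, 40, 24, q, b), (n, 2, 40, 24, s, m), (n, 2, 40, 24, t, q), (n, 2, 40, 24, t, x), (n, 2, 40, 24, y, c), (q, 34, 10, 9, q, m), (q, 34, 10, 9, v, s), (q, 34, 10, 9, x, p), (r, 17, 39, 9, q, m), (r, 17, 39, 9, v, s), (r, 17, 39, 9, x, p), (y, 7, 25, 9, q, m), (y, 7, 25, 9, v, s), (y, 7, 25, 9, x, p), (z, 19, 1, 24, m, q), (z, 19, 1, 24, q, b), (z, 19, 1, 24, s, m), (z, 19, 1, 24, t, q), (z, 19, 1, 24, t, x), (z, 19, 1, 24, y, c)}
Apply σ_{F ≠ b}; surviving tuples: {(c, 24, 19, 9, q, m), (c, 24, 19, 9, v, s), (c, 24, 19, 9, x, p), (n, 2, 40, 24, m, q), (n, 2, 40, 24, s, m), (n, 2, 40, 24, t, q), (n, 2, 40, 24, t, x), (n, 2, 40, 24, y, c), (q, 34, 10, 9, q, m), (q, 34, 10, 9, v, s), (q, 34, 10, 9, x, p), (r, 17, 39, 9, q, m), (r, 17, 39, 9, v, s), (r, 17, 39, 9, x, p), (y, 7, 25, 9, q, m), (y, 7, 25, 9, v, s), (y, 7, 25, 9, x, p), (z, 19, 1, 24, m, q), (z, 19, 1, 24, s, m), (z, 19, 1, 24, t, q), (z, 19, 1, 24, t, x), (z, 19, 1, 24, y, c)}
π_{G, C, E} gives {(17, 39, 9), (19, 1, 24), (2, 40, 24), (24, 19, 9), (34, 10, 9), (7, 25, 9)} (16 duplicate(s) eliminated).

{(17, 39, 9), (19, 1, 24), (2, 40, 24), (24, 19, 9), (34, 10, 9), (7, 25, 9)}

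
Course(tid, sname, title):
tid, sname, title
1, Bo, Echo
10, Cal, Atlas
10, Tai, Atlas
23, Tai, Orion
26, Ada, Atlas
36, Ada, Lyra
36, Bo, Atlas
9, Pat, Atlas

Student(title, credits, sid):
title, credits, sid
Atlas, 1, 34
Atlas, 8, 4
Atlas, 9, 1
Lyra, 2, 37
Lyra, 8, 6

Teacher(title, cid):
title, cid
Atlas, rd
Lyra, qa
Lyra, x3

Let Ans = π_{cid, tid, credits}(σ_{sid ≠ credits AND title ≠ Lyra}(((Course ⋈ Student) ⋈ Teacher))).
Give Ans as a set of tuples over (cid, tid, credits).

{(rd, 10, 1), (rd, 10, 8), (rd, 10, 9), (rd, 26, 1), (rd, 26, 8), (rd, 26, 9), (rd, 36, 1), (rd, 36, 8), (rd, 36, 9), (rd, 9, 1), (rd, 9, 8), (rd, 9, 9)}

Course ⋈ Student (natural join on title): {(10, Cal, Atlas, 1, 34), (10, Cal, Atlas, 8, 4), (10, Cal, Atlas, 9, 1), (10, Tai, Atlas, 1, 34), (10, Tai, Atlas, 8, 4), (10, Tai, Atlas, 9, 1), (26, Ada, Atlas, 1, 34), (26, Ada, Atlas, 8, 4), (26, Ada, Atlas, 9, 1), (36, Ada, Lyra, 2, 37), (36, Ada, Lyra, 8, 6), (36, Bo, Atlas, 1, 34), (36, Bo, Atlas, 8, 4), (36, Bo, Atlas, 9, 1), (9, Pat, Atlas, 1, 34), (9, Pat, Atlas, 8, 4), (9, Pat, Atlas, 9, 1)}
(Course ⋈ Student) ⋈ Teacher (natural join on title): {(10, Cal, Atlas, 1, 34, rd), (10, Cal, Atlas, 8, 4, rd), (10, Cal, Atlas, 9, 1, rd), (10, Tai, Atlas, 1, 34, rd), (10, Tai, Atlas, 8, 4, rd), (10, Tai, Atlas, 9, 1, rd), (26, Ada, Atlas, 1, 34, rd), (26, Ada, Atlas, 8, 4, rd), (26, Ada, Atlas, 9, 1, rd), (36, Ada, Lyra, 2, 37, qa), (36, Ada, Lyra, 2, 37, x3), (36, Ada, Lyra, 8, 6, qa), (36, Ada, Lyra, 8, 6, x3), (36, Bo, Atlas, 1, 34, rd), (36, Bo, Atlas, 8, 4, rd), (36, Bo, Atlas, 9, 1, rd), (9, Pat, Atlas, 1, 34, rd), (9, Pat, Atlas, 8, 4, rd), (9, Pat, Atlas, 9, 1, rd)}
σ[sid ≠ credits AND title ≠ Lyra]: keep tuples satisfying sid ≠ credits AND title ≠ Lyra → {(10, Cal, Atlas, 1, 34, rd), (10, Cal, Atlas, 8, 4, rd), (10, Cal, Atlas, 9, 1, rd), (10, Tai, Atlas, 1, 34, rd), (10, Tai, Atlas, 8, 4, rd), (10, Tai, Atlas, 9, 1, rd), (26, Ada, Atlas, 1, 34, rd), (26, Ada, Atlas, 8, 4, rd), (26, Ada, Atlas, 9, 1, rd), (36, Bo, Atlas, 1, 34, rd), (36, Bo, Atlas, 8, 4, rd), (36, Bo, Atlas, 9, 1, rd), (9, Pat, Atlas, 1, 34, rd), (9, Pat, Atlas, 8, 4, rd), (9, Pat, Atlas, 9, 1, rd)}
π[cid, tid, credits]: project onto (cid, tid, credits) (3 duplicate(s) eliminated) → {(rd, 10, 1), (rd, 10, 8), (rd, 10, 9), (rd, 26, 1), (rd, 26, 8), (rd, 26, 9), (rd, 36, 1), (rd, 36, 8), (rd, 36, 9), (rd, 9, 1), (rd, 9, 8), (rd, 9, 9)}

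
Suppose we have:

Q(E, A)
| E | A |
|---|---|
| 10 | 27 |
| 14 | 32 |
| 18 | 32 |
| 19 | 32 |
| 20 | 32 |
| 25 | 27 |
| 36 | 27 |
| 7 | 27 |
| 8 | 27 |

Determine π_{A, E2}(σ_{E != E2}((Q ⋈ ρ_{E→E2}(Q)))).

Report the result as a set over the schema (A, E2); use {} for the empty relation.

{(27, 10), (27, 25), (27, 36), (27, 7), (27, 8), (32, 14), (32, 18), (32, 19), (32, 20)}

ρ[E→E2]: schema becomes (E2, A); tuples unchanged.
Natural join on A: {(10, 27, 10), (10, 27, 25), (10, 27, 36), (10, 27, 7), (10, 27, 8), (14, 32, 14), (14, 32, 18), (14, 32, 19), (14, 32, 20), (18, 32, 14), (18, 32, 18), (18, 32, 19), (18, 32, 20), (19, 32, 14), (19, 32, 18), (19, 32, 19), (19, 32, 20), (20, 32, 14), (20, 32, 18), (20, 32, 19), (20, 32, 20), (25, 27, 10), (25, 27, 25), (25, 27, 36), (25, 27, 7), (25, 27, 8), (36, 27, 10), (36, 27, 25), (36, 27, 36), (36, 27, 7), (36, 27, 8), (7, 27, 10), (7, 27, 25), (7, 27, 36), (7, 27, 7), (7, 27, 8), (8, 27, 10), (8, 27, 25), (8, 27, 36), (8, 27, 7), (8, 27, 8)}
σ[E != E2]: keep tuples satisfying E != E2 → {(10, 27, 25), (10, 27, 36), (10, 27, 7), (10, 27, 8), (14, 32, 18), (14, 32, 19), (14, 32, 20), (18, 32, 14), (18, 32, 19), (18, 32, 20), (19, 32, 14), (19, 32, 18), (19, 32, 20), (20, 32, 14), (20, 32, 18), (20, 32, 19), (25, 27, 10), (25, 27, 36), (25, 27, 7), (25, 27, 8), (36, 27, 10), (36, 27, 25), (36, 27, 7), (36, 27, 8), (7, 27, 10), (7, 27, 25), (7, 27, 36), (7, 27, 8), (8, 27, 10), (8, 27, 25), (8, 27, 36), (8, 27, 7)}
π[A, E2]: project onto (A, E2) (23 duplicate(s) eliminated) → {(27, 10), (27, 25), (27, 36), (27, 7), (27, 8), (32, 14), (32, 18), (32, 19), (32, 20)}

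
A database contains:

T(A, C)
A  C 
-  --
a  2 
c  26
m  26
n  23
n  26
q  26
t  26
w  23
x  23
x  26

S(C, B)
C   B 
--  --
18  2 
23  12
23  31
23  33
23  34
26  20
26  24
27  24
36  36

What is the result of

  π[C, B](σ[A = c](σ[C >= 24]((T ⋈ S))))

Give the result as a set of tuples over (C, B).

{(26, 20), (26, 24)}

T ⋈ S (natural join on C): {(c, 26, 20), (c, 26, 24), (m, 26, 20), (m, 26, 24), (n, 23, 12), (n, 23, 31), (n, 23, 33), (n, 23, 34), (n, 26, 20), (n, 26, 24), (q, 26, 20), (q, 26, 24), (t, 26, 20), (t, 26, 24), (w, 23, 12), (w, 23, 31), (w, 23, 33), (w, 23, 34), (x, 23, 12), (x, 23, 31), (x, 23, 33), (x, 23, 34), (x, 26, 20), (x, 26, 24)}
Selection C >= 24: {(c, 26, 20), (c, 26, 24), (m, 26, 20), (m, 26, 24), (n, 26, 20), (n, 26, 24), (q, 26, 20), (q, 26, 24), (t, 26, 20), (t, 26, 24), (x, 26, 20), (x, 26, 24)}
Selection A = c: {(c, 26, 20), (c, 26, 24)}
π_{C, B} gives {(26, 20), (26, 24)}.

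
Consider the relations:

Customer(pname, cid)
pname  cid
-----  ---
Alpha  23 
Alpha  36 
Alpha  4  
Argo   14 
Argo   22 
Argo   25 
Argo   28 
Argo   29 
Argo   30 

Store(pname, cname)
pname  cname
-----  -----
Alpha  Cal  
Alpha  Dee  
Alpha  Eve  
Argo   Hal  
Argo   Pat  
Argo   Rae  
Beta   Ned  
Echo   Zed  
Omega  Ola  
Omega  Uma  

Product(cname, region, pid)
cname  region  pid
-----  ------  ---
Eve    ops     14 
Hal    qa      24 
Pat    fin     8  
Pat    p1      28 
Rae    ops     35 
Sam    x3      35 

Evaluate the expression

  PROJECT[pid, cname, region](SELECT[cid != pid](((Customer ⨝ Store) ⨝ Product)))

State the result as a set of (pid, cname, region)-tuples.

{(14, Eve, ops), (24, Hal, qa), (28, Pat, p1), (35, Rae, ops), (8, Pat, fin)}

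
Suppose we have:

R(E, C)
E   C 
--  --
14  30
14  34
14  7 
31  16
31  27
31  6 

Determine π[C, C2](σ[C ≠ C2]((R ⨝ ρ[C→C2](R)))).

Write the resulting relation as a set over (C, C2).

ρ[C→C2]: schema becomes (E, C2); tuples unchanged.
Joining R and ρ[C→C2](R) on E yields {(14, 30, 30), (14, 30, 34), (14, 30, 7), (14, 34, 30), (14, 34, 34), (14, 34, 7), (14, 7, 30), (14, 7, 34), (14, 7, 7), (31, 16, 16), (31, 16, 27), (31, 16, 6), (31, 27, 16), (31, 27, 27), (31, 27, 6), (31, 6, 16), (31, 6, 27), (31, 6, 6)}.
Filtering on C ≠ C2 leaves {(14, 30, 34), (14, 30, 7), (14, 34, 30), (14, 34, 7), (14, 7, 30), (14, 7, 34), (31, 16, 27), (31, 16, 6), (31, 27, 16), (31, 27, 6), (31, 6, 16), (31, 6, 27)}.
π_{C, C2} gives {(16, 27), (16, 6), (27, 16), (27, 6), (30, 34), (30, 7), (34, 30), (34, 7), (6, 16), (6, 27), (7, 30), (7, 34)}.

{(16, 27), (16, 6), (27, 16), (27, 6), (30, 34), (30, 7), (34, 30), (34, 7), (6, 16), (6, 27), (7, 30), (7, 34)}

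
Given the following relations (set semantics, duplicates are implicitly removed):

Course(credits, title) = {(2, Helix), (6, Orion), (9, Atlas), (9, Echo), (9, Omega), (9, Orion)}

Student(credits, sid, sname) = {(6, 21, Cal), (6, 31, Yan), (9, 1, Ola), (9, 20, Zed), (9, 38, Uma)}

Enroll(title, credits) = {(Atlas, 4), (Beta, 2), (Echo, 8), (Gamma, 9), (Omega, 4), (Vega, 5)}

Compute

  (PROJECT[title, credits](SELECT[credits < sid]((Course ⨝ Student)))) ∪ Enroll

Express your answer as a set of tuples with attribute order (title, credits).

Joining Course and Student on credits yields {(6, Orion, 21, Cal), (6, Orion, 31, Yan), (9, Atlas, 1, Ola), (9, Atlas, 20, Zed), (9, Atlas, 38, Uma), (9, Echo, 1, Ola), (9, Echo, 20, Zed), (9, Echo, 38, Uma), (9, Omega, 1, Ola), (9, Omega, 20, Zed), (9, Omega, 38, Uma), (9, Orion, 1, Ola), (9, Orion, 20, Zed), (9, Orion, 38, Uma)}.
Filtering on credits < sid leaves {(6, Orion, 21, Cal), (6, Orion, 31, Yan), (9, Atlas, 20, Zed), (9, Atlas, 38, Uma), (9, Echo, 20, Zed), (9, Echo, 38, Uma), (9, Omega, 20, Zed), (9, Omega, 38, Uma), (9, Orion, 20, Zed), (9, Orion, 38, Uma)}.
π_{title, credits} gives {(Atlas, 9), (Echo, 9), (Omega, 9), (Orion, 6), (Orion, 9)} (5 duplicate(s) eliminated).
Set union of the two operands is {(Atlas, 4), (Atlas, 9), (Beta, 2), (Echo, 8), (Echo, 9), (Gamma, 9), (Omega, 4), (Omega, 9), (Orion, 6), (Orion, 9), (Vega, 5)}.

{(Atlas, 4), (Atlas, 9), (Beta, 2), (Echo, 8), (Echo, 9), (Gamma, 9), (Omega, 4), (Omega, 9), (Orion, 6), (Orion, 9), (Vega, 5)}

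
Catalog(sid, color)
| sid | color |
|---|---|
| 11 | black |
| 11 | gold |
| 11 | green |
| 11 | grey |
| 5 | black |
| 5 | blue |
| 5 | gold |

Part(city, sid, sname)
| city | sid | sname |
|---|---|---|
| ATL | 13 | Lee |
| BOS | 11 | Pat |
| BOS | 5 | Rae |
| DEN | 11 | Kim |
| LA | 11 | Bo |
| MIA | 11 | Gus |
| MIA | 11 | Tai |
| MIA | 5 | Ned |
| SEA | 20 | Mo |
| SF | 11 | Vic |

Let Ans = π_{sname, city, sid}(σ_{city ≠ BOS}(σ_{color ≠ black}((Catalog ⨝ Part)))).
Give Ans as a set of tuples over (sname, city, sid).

{(Bo, LA, 11), (Gus, MIA, 11), (Kim, DEN, 11), (Ned, MIA, 5), (Tai, MIA, 11), (Vic, SF, 11)}

Natural join on sid: {(11, black, BOS, Pat), (11, black, DEN, Kim), (11, black, LA, Bo), (11, black, MIA, Gus), (11, black, MIA, Tai), (11, black, SF, Vic), (11, gold, BOS, Pat), (11, gold, DEN, Kim), (11, gold, LA, Bo), (11, gold, MIA, Gus), (11, gold, MIA, Tai), (11, gold, SF, Vic), (11, green, BOS, Pat), (11, green, DEN, Kim), (11, green, LA, Bo), (11, green, MIA, Gus), (11, green, MIA, Tai), (11, green, SF, Vic), (11, grey, BOS, Pat), (11, grey, DEN, Kim), (11, grey, LA, Bo), (11, grey, MIA, Gus), (11, grey, MIA, Tai), (11, grey, SF, Vic), (5, black, BOS, Rae), (5, black, MIA, Ned), (5, blue, BOS, Rae), (5, blue, MIA, Ned), (5, gold, BOS, Rae), (5, gold, MIA, Ned)}
Selection color ≠ black: {(11, gold, BOS, Pat), (11, gold, DEN, Kim), (11, gold, LA, Bo), (11, gold, MIA, Gus), (11, gold, MIA, Tai), (11, gold, SF, Vic), (11, green, BOS, Pat), (11, green, DEN, Kim), (11, green, LA, Bo), (11, green, MIA, Gus), (11, green, MIA, Tai), (11, green, SF, Vic), (11, grey, BOS, Pat), (11, grey, DEN, Kim), (11, grey, LA, Bo), (11, grey, MIA, Gus), (11, grey, MIA, Tai), (11, grey, SF, Vic), (5, blue, BOS, Rae), (5, blue, MIA, Ned), (5, gold, BOS, Rae), (5, gold, MIA, Ned)}
Selection city ≠ BOS: {(11, gold, DEN, Kim), (11, gold, LA, Bo), (11, gold, MIA, Gus), (11, gold, MIA, Tai), (11, gold, SF, Vic), (11, green, DEN, Kim), (11, green, LA, Bo), (11, green, MIA, Gus), (11, green, MIA, Tai), (11, green, SF, Vic), (11, grey, DEN, Kim), (11, grey, LA, Bo), (11, grey, MIA, Gus), (11, grey, MIA, Tai), (11, grey, SF, Vic), (5, blue, MIA, Ned), (5, gold, MIA, Ned)}
Keep only column(s) sname, city, sid (11 duplicate(s) eliminated): {(Bo, LA, 11), (Gus, MIA, 11), (Kim, DEN, 11), (Ned, MIA, 5), (Tai, MIA, 11), (Vic, SF, 11)}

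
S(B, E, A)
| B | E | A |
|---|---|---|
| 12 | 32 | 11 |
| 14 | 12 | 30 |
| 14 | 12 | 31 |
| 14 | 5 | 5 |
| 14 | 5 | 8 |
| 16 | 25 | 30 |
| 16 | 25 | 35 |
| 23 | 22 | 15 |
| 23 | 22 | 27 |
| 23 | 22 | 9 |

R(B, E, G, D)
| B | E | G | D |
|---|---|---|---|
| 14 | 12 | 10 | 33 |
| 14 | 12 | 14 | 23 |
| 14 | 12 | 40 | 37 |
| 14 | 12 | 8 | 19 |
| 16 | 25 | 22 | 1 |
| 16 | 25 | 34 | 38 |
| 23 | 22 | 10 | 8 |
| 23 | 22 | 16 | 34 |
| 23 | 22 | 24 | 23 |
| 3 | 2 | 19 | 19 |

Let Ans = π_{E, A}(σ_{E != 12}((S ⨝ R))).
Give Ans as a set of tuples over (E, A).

Natural join on B, E: {(14, 12, 30, 10, 33), (14, 12, 30, 14, 23), (14, 12, 30, 40, 37), (14, 12, 30, 8, 19), (14, 12, 31, 10, 33), (14, 12, 31, 14, 23), (14, 12, 31, 40, 37), (14, 12, 31, 8, 19), (16, 25, 30, 22, 1), (16, 25, 30, 34, 38), (16, 25, 35, 22, 1), (16, 25, 35, 34, 38), (23, 22, 15, 10, 8), (23, 22, 15, 16, 34), (23, 22, 15, 24, 23), (23, 22, 27, 10, 8), (23, 22, 27, 16, 34), (23, 22, 27, 24, 23), (23, 22, 9, 10, 8), (23, 22, 9, 16, 34), (23, 22, 9, 24, 23)}
Filtering on E != 12 leaves {(16, 25, 30, 22, 1), (16, 25, 30, 34, 38), (16, 25, 35, 22, 1), (16, 25, 35, 34, 38), (23, 22, 15, 10, 8), (23, 22, 15, 16, 34), (23, 22, 15, 24, 23), (23, 22, 27, 10, 8), (23, 22, 27, 16, 34), (23, 22, 27, 24, 23), (23, 22, 9, 10, 8), (23, 22, 9, 16, 34), (23, 22, 9, 24, 23)}.
Projecting to E, A (8 duplicate(s) eliminated): {(22, 15), (22, 27), (22, 9), (25, 30), (25, 35)}

{(22, 15), (22, 27), (22, 9), (25, 30), (25, 35)}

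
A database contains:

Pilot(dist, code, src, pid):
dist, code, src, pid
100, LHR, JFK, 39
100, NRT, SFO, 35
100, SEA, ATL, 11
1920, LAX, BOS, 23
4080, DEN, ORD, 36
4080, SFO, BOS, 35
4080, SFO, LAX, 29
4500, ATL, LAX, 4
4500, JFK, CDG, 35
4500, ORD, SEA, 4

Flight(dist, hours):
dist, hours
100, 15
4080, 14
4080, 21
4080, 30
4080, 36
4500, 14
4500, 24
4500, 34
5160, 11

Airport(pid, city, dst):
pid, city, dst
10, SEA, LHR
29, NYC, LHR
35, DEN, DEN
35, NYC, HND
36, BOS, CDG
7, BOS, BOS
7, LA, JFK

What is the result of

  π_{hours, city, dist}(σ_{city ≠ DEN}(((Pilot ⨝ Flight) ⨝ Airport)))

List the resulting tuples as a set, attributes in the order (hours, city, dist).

Joining Pilot and Flight on dist yields {(100, LHR, JFK, 39, 15), (100, NRT, SFO, 35, 15), (100, SEA, ATL, 11, 15), (4080, DEN, ORD, 36, 14), (4080, DEN, ORD, 36, 21), (4080, DEN, ORD, 36, 30), (4080, DEN, ORD, 36, 36), (4080, SFO, BOS, 35, 14), (4080, SFO, BOS, 35, 21), (4080, SFO, BOS, 35, 30), (4080, SFO, BOS, 35, 36), (4080, SFO, LAX, 29, 14), (4080, SFO, LAX, 29, 21), (4080, SFO, LAX, 29, 30), (4080, SFO, LAX, 29, 36), (4500, ATL, LAX, 4, 14), (4500, ATL, LAX, 4, 24), (4500, ATL, LAX, 4, 34), (4500, JFK, CDG, 35, 14), (4500, JFK, CDG, 35, 24), (4500, JFK, CDG, 35, 34), (4500, ORD, SEA, 4, 14), (4500, ORD, SEA, 4, 24), (4500, ORD, SEA, 4, 34)}.
Joining (Pilot ⨝ Flight) and Airport on pid yields {(100, NRT, SFO, 35, 15, DEN, DEN), (100, NRT, SFO, 35, 15, NYC, HND), (4080, DEN, ORD, 36, 14, BOS, CDG), (4080, DEN, ORD, 36, 21, BOS, CDG), (4080, DEN, ORD, 36, 30, BOS, CDG), (4080, DEN, ORD, 36, 36, BOS, CDG), (4080, SFO, BOS, 35, 14, DEN, DEN), (4080, SFO, BOS, 35, 14, NYC, HND), (4080, SFO, BOS, 35, 21, DEN, DEN), (4080, SFO, BOS, 35, 21, NYC, HND), (4080, SFO, BOS, 35, 30, DEN, DEN), (4080, SFO, BOS, 35, 30, NYC, HND), (4080, SFO, BOS, 35, 36, DEN, DEN), (4080, SFO, BOS, 35, 36, NYC, HND), (4080, SFO, LAX, 29, 14, NYC, LHR), (4080, SFO, LAX, 29, 21, NYC, LHR), (4080, SFO, LAX, 29, 30, NYC, LHR), (4080, SFO, LAX, 29, 36, NYC, LHR), (4500, JFK, CDG, 35, 14, DEN, DEN), (4500, JFK, CDG, 35, 14, NYC, HND), (4500, JFK, CDG, 35, 24, DEN, DEN), (4500, JFK, CDG, 35, 24, NYC, HND), (4500, JFK, CDG, 35, 34, DEN, DEN), (4500, JFK, CDG, 35, 34, NYC, HND)}.
σ[city ≠ DEN]: keep tuples satisfying city ≠ DEN → {(100, NRT, SFO, 35, 15, NYC, HND), (4080, DEN, ORD, 36, 14, BOS, CDG), (4080, DEN, ORD, 36, 21, BOS, CDG), (4080, DEN, ORD, 36, 30, BOS, CDG), (4080, DEN, ORD, 36, 36, BOS, CDG), (4080, SFO, BOS, 35, 14, NYC, HND), (4080, SFO, BOS, 35, 21, NYC, HND), (4080, SFO, BOS, 35, 30, NYC, HND), (4080, SFO, BOS, 35, 36, NYC, HND), (4080, SFO, LAX, 29, 14, NYC, LHR), (4080, SFO, LAX, 29, 21, NYC, LHR), (4080, SFO, LAX, 29, 30, NYC, LHR), (4080, SFO, LAX, 29, 36, NYC, LHR), (4500, JFK, CDG, 35, 14, NYC, HND), (4500, JFK, CDG, 35, 24, NYC, HND), (4500, JFK, CDG, 35, 34, NYC, HND)}
Keep only column(s) hours, city, dist (4 duplicate(s) eliminated): {(14, BOS, 4080), (14, NYC, 4080), (14, NYC, 4500), (15, NYC, 100), (21, BOS, 4080), (21, NYC, 4080), (24, NYC, 4500), (30, BOS, 4080), (30, NYC, 4080), (34, NYC, 4500), (36, BOS, 4080), (36, NYC, 4080)}

{(14, BOS, 4080), (14, NYC, 4080), (14, NYC, 4500), (15, NYC, 100), (21, BOS, 4080), (21, NYC, 4080), (24, NYC, 4500), (30, BOS, 4080), (30, NYC, 4080), (34, NYC, 4500), (36, BOS, 4080), (36, NYC, 4080)}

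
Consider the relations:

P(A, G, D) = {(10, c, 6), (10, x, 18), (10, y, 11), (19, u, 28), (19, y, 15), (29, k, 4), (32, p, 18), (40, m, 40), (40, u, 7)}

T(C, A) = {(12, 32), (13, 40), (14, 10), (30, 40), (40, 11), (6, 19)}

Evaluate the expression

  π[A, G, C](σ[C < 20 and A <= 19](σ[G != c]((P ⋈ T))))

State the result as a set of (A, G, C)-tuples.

{(10, x, 14), (10, y, 14), (19, u, 6), (19, y, 6)}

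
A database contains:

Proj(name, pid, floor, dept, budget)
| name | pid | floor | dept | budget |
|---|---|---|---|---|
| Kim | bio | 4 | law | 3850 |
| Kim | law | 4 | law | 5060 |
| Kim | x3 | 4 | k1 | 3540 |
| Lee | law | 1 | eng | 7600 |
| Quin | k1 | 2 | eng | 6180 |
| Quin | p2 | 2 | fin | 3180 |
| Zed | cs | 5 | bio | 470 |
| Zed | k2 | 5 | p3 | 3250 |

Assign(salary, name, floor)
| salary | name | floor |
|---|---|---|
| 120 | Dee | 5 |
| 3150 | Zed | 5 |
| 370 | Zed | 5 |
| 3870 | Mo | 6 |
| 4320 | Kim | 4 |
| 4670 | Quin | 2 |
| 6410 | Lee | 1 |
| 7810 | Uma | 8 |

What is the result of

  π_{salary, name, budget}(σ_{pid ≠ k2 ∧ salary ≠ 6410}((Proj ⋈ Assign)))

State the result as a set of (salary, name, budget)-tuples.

{(3150, Zed, 470), (370, Zed, 470), (4320, Kim, 3540), (4320, Kim, 3850), (4320, Kim, 5060), (4670, Quin, 3180), (4670, Quin, 6180)}

Joining Proj and Assign on name, floor yields {(Kim, bio, 4, law, 3850, 4320), (Kim, law, 4, law, 5060, 4320), (Kim, x3, 4, k1, 3540, 4320), (Lee, law, 1, eng, 7600, 6410), (Quin, k1, 2, eng, 6180, 4670), (Quin, p2, 2, fin, 3180, 4670), (Zed, cs, 5, bio, 470, 3150), (Zed, cs, 5, bio, 470, 370), (Zed, k2, 5, p3, 3250, 3150), (Zed, k2, 5, p3, 3250, 370)}.
Filtering on pid ≠ k2 ∧ salary ≠ 6410 leaves {(Kim, bio, 4, law, 3850, 4320), (Kim, law, 4, law, 5060, 4320), (Kim, x3, 4, k1, 3540, 4320), (Quin, k1, 2, eng, 6180, 4670), (Quin, p2, 2, fin, 3180, 4670), (Zed, cs, 5, bio, 470, 3150), (Zed, cs, 5, bio, 470, 370)}.
π[salary, name, budget]: project onto (salary, name, budget) → {(3150, Zed, 470), (370, Zed, 470), (4320, Kim, 3540), (4320, Kim, 3850), (4320, Kim, 5060), (4670, Quin, 3180), (4670, Quin, 6180)}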